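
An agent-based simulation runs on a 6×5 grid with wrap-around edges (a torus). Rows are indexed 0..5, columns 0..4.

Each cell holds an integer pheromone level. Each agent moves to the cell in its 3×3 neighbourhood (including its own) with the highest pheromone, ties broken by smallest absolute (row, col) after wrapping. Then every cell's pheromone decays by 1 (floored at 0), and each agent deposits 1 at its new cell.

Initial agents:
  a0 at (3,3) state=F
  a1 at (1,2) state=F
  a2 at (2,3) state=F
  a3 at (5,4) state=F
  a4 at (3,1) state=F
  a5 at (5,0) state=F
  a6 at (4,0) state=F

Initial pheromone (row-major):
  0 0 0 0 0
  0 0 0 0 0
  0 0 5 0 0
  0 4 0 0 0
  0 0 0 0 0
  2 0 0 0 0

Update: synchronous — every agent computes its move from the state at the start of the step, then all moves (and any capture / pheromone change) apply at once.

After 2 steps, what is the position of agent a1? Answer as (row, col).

t=1: a0@(2,2) a1@(2,2) a2@(2,2) a3@(5,0) a4@(2,2) a5@(5,0) a6@(3,1) | pheromone: 0 0 0 0 0 / 0 0 0 0 0 / 0 0 8 0 0 / 0 4 0 0 0 / 0 0 0 0 0 / 3 0 0 0 0
t=2: a0@(2,2) a1@(2,2) a2@(2,2) a3@(5,0) a4@(2,2) a5@(5,0) a6@(2,2) | pheromone: 0 0 0 0 0 / 0 0 0 0 0 / 0 0 12 0 0 / 0 3 0 0 0 / 0 0 0 0 0 / 4 0 0 0 0

(2, 2)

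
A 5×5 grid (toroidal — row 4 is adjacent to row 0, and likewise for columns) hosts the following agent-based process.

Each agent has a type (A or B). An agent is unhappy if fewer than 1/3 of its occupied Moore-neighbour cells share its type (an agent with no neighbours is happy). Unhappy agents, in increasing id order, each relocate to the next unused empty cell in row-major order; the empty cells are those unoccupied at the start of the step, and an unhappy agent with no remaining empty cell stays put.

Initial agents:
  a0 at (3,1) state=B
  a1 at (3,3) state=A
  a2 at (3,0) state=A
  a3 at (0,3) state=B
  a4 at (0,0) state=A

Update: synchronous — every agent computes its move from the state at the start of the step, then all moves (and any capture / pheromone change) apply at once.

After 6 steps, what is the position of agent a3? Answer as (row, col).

t=1: a0@(0,1):B a1@(3,3):A a2@(0,2):A a3@(0,3):B a4@(0,0):A
t=2: a0@(0,4):B a1@(3,3):A a2@(1,0):A a3@(1,1):B a4@(1,2):A
t=3: a0@(0,0):B a1@(3,3):A a2@(0,1):A a3@(0,2):B a4@(0,3):A
t=4: a0@(0,4):B a1@(3,3):A a2@(1,0):A a3@(1,1):B a4@(1,2):A
t=5: a0@(0,0):B a1@(3,3):A a2@(0,1):A a3@(0,2):B a4@(0,3):A
t=6: a0@(0,4):B a1@(3,3):A a2@(1,0):A a3@(1,1):B a4@(1,2):A

(1, 1)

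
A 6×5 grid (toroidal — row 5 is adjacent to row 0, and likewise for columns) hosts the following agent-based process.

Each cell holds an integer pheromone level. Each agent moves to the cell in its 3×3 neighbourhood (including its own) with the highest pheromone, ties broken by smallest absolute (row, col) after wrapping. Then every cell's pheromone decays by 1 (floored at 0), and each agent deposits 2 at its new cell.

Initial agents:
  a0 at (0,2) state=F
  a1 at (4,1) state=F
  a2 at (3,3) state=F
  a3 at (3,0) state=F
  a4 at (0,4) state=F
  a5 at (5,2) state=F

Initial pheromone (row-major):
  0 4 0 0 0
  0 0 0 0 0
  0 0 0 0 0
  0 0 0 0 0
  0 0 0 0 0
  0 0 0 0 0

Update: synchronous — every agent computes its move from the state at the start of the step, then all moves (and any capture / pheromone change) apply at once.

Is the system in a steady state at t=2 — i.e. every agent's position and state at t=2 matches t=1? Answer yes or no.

t=1: a0@(0,1) a1@(3,0) a2@(2,2) a3@(2,0) a4@(0,0) a5@(0,1) | pheromone: 2 7 0 0 0 / 0 0 0 0 0 / 2 0 2 0 0 / 2 0 0 0 0 / 0 0 0 0 0 / 0 0 0 0 0
t=2: a0@(0,1) a1@(2,0) a2@(2,2) a3@(2,0) a4@(0,1) a5@(0,1) | pheromone: 1 12 0 0 0 / 0 0 0 0 0 / 5 0 3 0 0 / 1 0 0 0 0 / 0 0 0 0 0 / 0 0 0 0 0

no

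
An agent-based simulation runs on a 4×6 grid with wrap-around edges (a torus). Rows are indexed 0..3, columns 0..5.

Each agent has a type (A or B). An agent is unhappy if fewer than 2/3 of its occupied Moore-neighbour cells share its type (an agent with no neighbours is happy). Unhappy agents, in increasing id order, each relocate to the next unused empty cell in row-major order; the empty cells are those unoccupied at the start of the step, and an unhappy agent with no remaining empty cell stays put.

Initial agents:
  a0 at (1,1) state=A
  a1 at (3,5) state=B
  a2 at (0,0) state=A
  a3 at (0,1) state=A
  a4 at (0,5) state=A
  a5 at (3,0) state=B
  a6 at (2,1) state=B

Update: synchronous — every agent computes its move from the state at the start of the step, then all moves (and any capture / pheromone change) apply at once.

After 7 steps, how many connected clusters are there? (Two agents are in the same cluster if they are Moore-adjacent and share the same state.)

3

t=1: a0@(1,1):A a1@(0,2):B a2@(0,3):A a3@(0,1):A a4@(0,4):A a5@(1,0):B a6@(1,2):B
t=2: a0@(0,0):A a1@(0,5):B a2@(1,3):A a3@(1,4):A a4@(0,4):A a5@(1,5):B a6@(2,0):B
t=3: a0@(0,1):A a1@(0,2):B a2@(1,3):A a3@(0,3):A a4@(1,0):A a5@(1,1):B a6@(2,0):B
t=4: a0@(0,0):A a1@(0,4):B a2@(0,5):A a3@(1,2):A a4@(1,4):A a5@(1,5):B a6@(2,1):B
t=5: a0@(0,1):A a1@(0,2):B a2@(0,3):A a3@(1,0):A a4@(1,1):A a5@(1,3):B a6@(2,0):B
t=6: a0@(0,1):A a1@(0,0):B a2@(0,4):A a3@(1,0):A a4@(0,5):A a5@(1,2):B a6@(1,4):B
t=7: a0@(0,2):A a1@(0,3):B a2@(1,1):A a3@(1,0):A a4@(1,3):A a5@(1,5):B a6@(2,0):B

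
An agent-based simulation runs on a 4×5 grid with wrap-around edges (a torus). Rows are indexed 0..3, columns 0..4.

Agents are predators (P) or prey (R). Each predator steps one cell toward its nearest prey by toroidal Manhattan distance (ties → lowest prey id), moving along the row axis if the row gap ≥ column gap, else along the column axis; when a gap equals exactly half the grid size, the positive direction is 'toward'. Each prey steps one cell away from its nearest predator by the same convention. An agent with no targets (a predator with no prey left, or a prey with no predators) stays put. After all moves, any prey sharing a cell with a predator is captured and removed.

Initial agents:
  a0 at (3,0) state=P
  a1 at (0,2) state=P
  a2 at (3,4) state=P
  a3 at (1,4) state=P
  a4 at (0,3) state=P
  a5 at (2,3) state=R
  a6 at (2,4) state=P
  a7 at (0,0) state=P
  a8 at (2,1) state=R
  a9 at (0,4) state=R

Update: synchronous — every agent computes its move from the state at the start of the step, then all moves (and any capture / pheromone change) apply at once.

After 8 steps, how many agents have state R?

t=1: a0@(2,0):P a1@(0,3):P a2@(0,4):P a3@(0,4):P a4@(0,4):P a5@(2,2):R a6@(2,3):P a7@(0,4):P a8@(1,1):R a9@(1,4):R
t=2: a0@(2,1):P a1@(1,3):P a2@(1,4):P a3@(1,4):P a4@(1,4):P a6@(2,2):P a7@(1,4):P a8@(0,1):R a9@(2,4):R
t=3: a0@(3,1):P a1@(2,3):P a2@(2,4):P a3@(2,4):P a4@(2,4):P a6@(2,3):P a7@(2,4):P a9@(3,4):R
t=4: a0@(3,0):P a1@(3,3):P a2@(3,4):P a3@(3,4):P a4@(3,4):P a6@(3,3):P a7@(3,4):P a9@(0,4):R
t=5: a0@(0,0):P a1@(0,3):P a2@(0,4):P a3@(0,4):P a4@(0,4):P a6@(0,3):P a7@(0,4):P a9@(1,4):R
t=6: a0@(1,0):P a1@(1,3):P a2@(1,4):P a3@(1,4):P a4@(1,4):P a6@(1,3):P a7@(1,4):P a9@(2,4):R
t=7: a0@(2,0):P a1@(2,3):P a2@(2,4):P a3@(2,4):P a4@(2,4):P a6@(2,3):P a7@(2,4):P a9@(3,4):R
t=8: a0@(3,0):P a1@(3,3):P a2@(3,4):P a3@(3,4):P a4@(3,4):P a6@(3,3):P a7@(3,4):P a9@(0,4):R

1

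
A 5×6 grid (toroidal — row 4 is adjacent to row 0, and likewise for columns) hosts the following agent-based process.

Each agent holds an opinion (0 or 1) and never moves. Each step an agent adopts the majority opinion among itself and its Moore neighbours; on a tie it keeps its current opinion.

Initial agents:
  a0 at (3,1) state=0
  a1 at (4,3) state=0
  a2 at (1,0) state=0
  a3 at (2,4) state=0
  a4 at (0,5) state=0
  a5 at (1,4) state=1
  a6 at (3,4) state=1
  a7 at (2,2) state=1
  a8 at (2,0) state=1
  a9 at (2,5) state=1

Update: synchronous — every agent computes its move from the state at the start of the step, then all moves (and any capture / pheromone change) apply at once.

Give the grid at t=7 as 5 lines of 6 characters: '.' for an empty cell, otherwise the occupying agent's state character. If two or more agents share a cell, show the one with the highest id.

t=1: a0@(3,1):1 a1@(4,3):0 a2@(1,0):0 a3@(2,4):1 a4@(0,5):0 a5@(1,4):1 a6@(3,4):1 a7@(2,2):1 a8@(2,0):1 a9@(2,5):1
t=2: (unchanged — steady state)

.....0
0...1.
1.1.11
.1..1.
...0..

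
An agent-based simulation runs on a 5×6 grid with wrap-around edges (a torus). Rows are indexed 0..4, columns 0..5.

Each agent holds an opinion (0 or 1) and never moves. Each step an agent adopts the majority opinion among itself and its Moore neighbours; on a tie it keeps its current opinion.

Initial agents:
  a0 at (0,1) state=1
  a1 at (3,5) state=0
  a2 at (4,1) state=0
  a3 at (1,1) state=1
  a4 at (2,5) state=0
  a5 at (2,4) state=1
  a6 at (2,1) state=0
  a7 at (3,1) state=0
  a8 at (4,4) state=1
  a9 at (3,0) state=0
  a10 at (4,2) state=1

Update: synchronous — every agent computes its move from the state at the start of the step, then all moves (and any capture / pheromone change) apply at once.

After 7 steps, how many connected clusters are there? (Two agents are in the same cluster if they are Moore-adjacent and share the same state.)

3

t=1: a0@(0,1):1 a1@(3,5):0 a2@(4,1):0 a3@(1,1):1 a4@(2,5):0 a5@(2,4):0 a6@(2,1):0 a7@(3,1):0 a8@(4,4):1 a9@(3,0):0 a10@(4,2):1
t=2: (unchanged — steady state)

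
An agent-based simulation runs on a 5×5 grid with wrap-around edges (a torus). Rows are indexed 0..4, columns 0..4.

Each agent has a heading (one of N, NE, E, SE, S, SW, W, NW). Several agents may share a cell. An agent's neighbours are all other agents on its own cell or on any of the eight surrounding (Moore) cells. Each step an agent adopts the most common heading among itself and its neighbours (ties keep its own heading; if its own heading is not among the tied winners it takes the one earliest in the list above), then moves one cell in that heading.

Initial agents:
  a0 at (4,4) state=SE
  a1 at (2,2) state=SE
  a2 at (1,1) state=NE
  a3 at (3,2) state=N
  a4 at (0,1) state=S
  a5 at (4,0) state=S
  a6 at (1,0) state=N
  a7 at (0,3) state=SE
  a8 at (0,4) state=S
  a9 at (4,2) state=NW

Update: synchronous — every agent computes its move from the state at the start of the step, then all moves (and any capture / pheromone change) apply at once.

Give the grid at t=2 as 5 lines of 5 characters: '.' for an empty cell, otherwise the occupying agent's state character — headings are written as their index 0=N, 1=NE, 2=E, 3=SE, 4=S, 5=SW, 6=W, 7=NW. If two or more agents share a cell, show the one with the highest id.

.....
4.0..
74..4
4....
...13

t=1: a0@(0,0):SE a1@(3,3):SE a2@(0,2):NE a3@(2,2):N a4@(1,1):S a5@(0,0):S a6@(2,0):S a7@(1,4):SE a8@(1,4):S a9@(3,1):NW
t=2: a0@(1,0):S a1@(4,4):SE a2@(4,3):NE a3@(1,2):N a4@(2,1):S a5@(1,0):S a6@(3,0):S a7@(2,4):S a8@(2,4):S a9@(2,0):NW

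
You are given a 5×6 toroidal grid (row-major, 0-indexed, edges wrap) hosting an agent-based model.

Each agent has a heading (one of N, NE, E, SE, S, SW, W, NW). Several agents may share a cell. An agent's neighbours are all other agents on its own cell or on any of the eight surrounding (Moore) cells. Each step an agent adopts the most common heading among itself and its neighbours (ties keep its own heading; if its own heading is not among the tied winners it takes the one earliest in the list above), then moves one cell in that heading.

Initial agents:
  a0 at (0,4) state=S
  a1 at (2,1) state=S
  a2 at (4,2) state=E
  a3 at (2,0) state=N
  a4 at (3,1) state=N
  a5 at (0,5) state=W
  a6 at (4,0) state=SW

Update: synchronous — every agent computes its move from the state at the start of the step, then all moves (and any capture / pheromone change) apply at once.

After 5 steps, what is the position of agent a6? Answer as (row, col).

(2, 2)

t=1: a0@(1,4):S a1@(1,1):N a2@(4,3):E a3@(1,0):N a4@(2,1):N a5@(0,4):W a6@(0,5):SW
t=2: a0@(2,4):S a1@(0,1):N a2@(4,4):E a3@(0,0):N a4@(1,1):N a5@(0,3):W a6@(1,4):SW
t=3: a0@(3,4):S a1@(4,1):N a2@(4,5):E a3@(4,0):N a4@(0,1):N a5@(0,2):W a6@(2,3):SW
t=4: a0@(4,4):S a1@(3,1):N a2@(4,0):E a3@(3,0):N a4@(4,1):N a5@(4,2):N a6@(3,2):SW
t=5: a0@(0,4):S a1@(2,1):N a2@(3,0):N a3@(2,0):N a4@(3,1):N a5@(3,2):N a6@(2,2):N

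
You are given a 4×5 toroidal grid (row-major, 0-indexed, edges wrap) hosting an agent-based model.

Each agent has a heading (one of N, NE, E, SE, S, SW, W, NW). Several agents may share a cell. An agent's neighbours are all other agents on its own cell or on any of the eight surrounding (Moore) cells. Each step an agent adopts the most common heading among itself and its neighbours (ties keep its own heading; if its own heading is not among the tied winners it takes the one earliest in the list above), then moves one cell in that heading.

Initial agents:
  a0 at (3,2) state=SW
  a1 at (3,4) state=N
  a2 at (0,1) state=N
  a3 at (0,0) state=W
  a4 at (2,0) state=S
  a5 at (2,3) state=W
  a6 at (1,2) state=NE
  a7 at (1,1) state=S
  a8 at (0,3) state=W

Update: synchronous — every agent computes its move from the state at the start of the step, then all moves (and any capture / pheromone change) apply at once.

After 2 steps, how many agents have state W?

7

t=1: a0@(3,1):W a1@(3,3):W a2@(3,1):N a3@(3,0):N a4@(3,0):S a5@(2,2):W a6@(1,1):W a7@(2,1):S a8@(0,2):W
t=2: a0@(3,0):W a1@(3,2):W a2@(3,0):W a3@(2,0):N a4@(0,0):S a5@(2,1):W a6@(1,0):W a7@(2,0):W a8@(0,1):W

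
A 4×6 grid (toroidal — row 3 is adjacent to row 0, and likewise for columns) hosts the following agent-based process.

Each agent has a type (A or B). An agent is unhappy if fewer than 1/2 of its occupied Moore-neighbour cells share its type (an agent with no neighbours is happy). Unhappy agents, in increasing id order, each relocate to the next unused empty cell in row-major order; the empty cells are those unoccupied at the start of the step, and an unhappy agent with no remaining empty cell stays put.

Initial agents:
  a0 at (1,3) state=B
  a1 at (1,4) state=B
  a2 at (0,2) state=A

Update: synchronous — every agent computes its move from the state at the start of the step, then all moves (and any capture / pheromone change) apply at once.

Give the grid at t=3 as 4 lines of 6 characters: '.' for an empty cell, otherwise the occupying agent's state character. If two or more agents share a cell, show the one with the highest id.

A.....
...BB.
......
......

t=1: a0@(1,3):B a1@(1,4):B a2@(0,0):A
t=2: (unchanged — steady state)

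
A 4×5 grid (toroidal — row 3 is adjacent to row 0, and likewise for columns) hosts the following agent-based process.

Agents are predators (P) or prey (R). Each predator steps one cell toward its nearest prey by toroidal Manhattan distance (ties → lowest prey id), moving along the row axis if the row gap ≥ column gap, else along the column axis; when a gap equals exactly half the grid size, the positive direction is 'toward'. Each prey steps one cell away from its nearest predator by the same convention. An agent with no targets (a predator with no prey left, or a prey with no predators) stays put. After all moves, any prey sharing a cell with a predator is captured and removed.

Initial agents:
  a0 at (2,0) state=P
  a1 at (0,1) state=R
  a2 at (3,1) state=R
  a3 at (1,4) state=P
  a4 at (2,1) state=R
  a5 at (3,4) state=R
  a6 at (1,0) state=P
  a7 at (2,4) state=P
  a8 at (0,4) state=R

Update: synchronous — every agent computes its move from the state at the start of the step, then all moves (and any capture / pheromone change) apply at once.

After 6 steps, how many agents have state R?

2

t=1: a0@(2,1):P a1@(3,1):R a2@(0,1):R a3@(0,4):P a4@(2,2):R a6@(0,0):P a7@(3,4):P
t=2: a0@(3,1):P a2@(0,2):R a3@(0,0):P a4@(2,3):R a6@(0,1):P a7@(3,0):P
t=3: a0@(0,1):P a2@(0,3):R a3@(0,1):P a4@(2,4):R a6@(0,2):P a7@(3,1):P
t=4: a0@(0,2):P a2@(0,4):R a3@(0,2):P a4@(2,3):R a6@(0,3):P a7@(3,2):P
t=5: a0@(0,3):P a2@(0,0):R a3@(0,3):P a4@(1,3):R a6@(0,4):P a7@(2,2):P
t=6: a0@(1,3):P a2@(0,1):R a3@(1,3):P a4@(2,3):R a6@(0,0):P a7@(1,2):P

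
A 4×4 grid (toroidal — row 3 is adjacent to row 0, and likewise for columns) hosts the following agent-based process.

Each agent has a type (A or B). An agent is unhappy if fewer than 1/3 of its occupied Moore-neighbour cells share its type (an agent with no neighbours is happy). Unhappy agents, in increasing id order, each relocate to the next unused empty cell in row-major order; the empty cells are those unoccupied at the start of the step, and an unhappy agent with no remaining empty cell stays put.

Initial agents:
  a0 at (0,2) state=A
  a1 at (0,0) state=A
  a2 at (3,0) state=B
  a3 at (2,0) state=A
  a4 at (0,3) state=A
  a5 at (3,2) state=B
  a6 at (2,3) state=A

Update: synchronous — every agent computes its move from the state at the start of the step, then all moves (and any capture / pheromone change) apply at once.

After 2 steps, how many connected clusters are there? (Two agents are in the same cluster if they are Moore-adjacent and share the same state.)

3

t=1: a0@(0,2):A a1@(0,0):A a2@(0,1):B a3@(2,0):A a4@(0,3):A a5@(1,0):B a6@(2,3):A
t=2: a0@(0,2):A a1@(0,0):A a2@(0,1):B a3@(2,0):A a4@(0,3):A a5@(1,1):B a6@(2,3):A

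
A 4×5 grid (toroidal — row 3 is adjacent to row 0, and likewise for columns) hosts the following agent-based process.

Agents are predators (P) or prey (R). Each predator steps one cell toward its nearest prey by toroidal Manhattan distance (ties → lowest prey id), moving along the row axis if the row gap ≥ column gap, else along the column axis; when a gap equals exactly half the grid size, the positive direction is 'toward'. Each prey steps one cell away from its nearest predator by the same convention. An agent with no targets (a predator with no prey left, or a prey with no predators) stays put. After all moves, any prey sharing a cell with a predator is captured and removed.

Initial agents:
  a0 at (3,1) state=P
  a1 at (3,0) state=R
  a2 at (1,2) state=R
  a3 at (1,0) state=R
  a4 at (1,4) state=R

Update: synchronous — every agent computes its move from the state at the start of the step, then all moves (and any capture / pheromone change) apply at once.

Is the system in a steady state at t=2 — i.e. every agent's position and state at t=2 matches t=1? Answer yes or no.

no

t=1: a0@(3,0):P a1@(3,4):R a2@(0,2):R a3@(0,0):R a4@(0,4):R
t=2: a0@(3,4):P a1@(3,3):R a2@(0,3):R a3@(1,0):R a4@(1,4):R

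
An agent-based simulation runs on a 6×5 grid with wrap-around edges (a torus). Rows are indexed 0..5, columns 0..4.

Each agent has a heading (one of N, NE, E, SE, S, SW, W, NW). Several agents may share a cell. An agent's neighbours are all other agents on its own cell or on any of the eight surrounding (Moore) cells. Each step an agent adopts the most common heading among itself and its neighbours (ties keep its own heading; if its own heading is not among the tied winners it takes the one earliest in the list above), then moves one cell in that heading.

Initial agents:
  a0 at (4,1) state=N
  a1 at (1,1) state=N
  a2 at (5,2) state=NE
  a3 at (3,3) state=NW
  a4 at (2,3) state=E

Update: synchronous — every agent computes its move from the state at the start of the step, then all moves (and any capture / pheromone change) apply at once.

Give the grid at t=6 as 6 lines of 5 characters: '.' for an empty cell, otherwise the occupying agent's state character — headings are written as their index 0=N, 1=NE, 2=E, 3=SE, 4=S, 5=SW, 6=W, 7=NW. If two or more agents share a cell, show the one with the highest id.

.....
.0...
....2
..7..
.0...
...1.

t=1: a0@(3,1):N a1@(0,1):N a2@(4,3):NE a3@(2,2):NW a4@(2,4):E
t=2: a0@(2,1):N a1@(5,1):N a2@(3,4):NE a3@(1,1):NW a4@(2,0):E
t=3: a0@(1,1):N a1@(4,1):N a2@(2,0):NE a3@(0,0):NW a4@(2,1):E
t=4: a0@(0,1):N a1@(3,1):N a2@(1,1):NE a3@(5,4):NW a4@(2,2):E
t=5: a0@(5,1):N a1@(2,1):N a2@(0,2):NE a3@(4,3):NW a4@(2,3):E
t=6: a0@(4,1):N a1@(1,1):N a2@(5,3):NE a3@(3,2):NW a4@(2,4):E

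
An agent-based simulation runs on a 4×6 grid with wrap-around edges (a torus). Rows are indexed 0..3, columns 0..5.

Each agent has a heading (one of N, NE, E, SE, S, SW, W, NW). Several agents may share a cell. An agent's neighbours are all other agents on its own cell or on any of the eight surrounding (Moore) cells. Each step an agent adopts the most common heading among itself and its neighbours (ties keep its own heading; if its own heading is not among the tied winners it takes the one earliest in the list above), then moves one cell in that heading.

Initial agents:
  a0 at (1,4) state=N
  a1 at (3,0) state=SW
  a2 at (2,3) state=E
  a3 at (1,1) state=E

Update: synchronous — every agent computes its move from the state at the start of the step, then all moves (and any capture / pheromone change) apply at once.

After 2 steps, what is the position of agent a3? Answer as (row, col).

t=1: a0@(0,4):N a1@(0,5):SW a2@(2,4):E a3@(1,2):E
t=2: a0@(3,4):N a1@(1,4):SW a2@(2,5):E a3@(1,3):E

(1, 3)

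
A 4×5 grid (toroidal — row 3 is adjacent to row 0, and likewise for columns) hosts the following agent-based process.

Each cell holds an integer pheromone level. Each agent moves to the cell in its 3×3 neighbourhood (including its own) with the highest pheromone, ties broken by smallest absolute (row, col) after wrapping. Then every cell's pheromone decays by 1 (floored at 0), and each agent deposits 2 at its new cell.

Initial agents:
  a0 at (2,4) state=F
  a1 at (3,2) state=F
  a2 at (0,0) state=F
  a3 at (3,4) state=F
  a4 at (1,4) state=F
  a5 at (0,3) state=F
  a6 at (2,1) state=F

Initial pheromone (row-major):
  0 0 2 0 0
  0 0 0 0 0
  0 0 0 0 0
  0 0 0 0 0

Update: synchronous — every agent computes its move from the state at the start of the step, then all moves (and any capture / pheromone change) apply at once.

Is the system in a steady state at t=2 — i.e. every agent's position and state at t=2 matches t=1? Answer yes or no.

no

t=1: a0@(1,0) a1@(0,2) a2@(0,0) a3@(0,0) a4@(0,0) a5@(0,2) a6@(1,0) | pheromone: 6 0 5 0 0 / 4 0 0 0 0 / 0 0 0 0 0 / 0 0 0 0 0
t=2: a0@(0,0) a1@(0,2) a2@(0,0) a3@(0,0) a4@(0,0) a5@(0,2) a6@(0,0) | pheromone: 15 0 8 0 0 / 3 0 0 0 0 / 0 0 0 0 0 / 0 0 0 0 0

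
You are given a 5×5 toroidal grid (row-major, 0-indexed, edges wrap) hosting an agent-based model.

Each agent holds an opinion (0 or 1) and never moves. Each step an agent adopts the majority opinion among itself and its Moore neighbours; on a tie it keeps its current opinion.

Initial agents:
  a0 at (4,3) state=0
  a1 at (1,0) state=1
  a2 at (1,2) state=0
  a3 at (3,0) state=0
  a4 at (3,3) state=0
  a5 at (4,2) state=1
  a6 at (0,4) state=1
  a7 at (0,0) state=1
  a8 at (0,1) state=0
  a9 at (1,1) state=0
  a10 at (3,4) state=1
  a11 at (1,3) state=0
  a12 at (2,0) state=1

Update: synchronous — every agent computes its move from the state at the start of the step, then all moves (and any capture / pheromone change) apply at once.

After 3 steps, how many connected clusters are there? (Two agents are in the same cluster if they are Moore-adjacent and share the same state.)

t=1: a0@(4,3):1 a1@(1,0):1 a2@(1,2):0 a3@(3,0):1 a4@(3,3):0 a5@(4,2):0 a6@(0,4):1 a7@(0,0):1 a8@(0,1):0 a9@(1,1):0 a10@(3,4):0 a11@(1,3):0 a12@(2,0):1
t=2: a0@(4,3):0 a1@(1,0):1 a2@(1,2):0 a3@(3,0):1 a4@(3,3):0 a5@(4,2):0 a6@(0,4):1 a7@(0,0):1 a8@(0,1):0 a9@(1,1):0 a10@(3,4):1 a11@(1,3):0 a12@(2,0):1
t=3: (unchanged — steady state)

2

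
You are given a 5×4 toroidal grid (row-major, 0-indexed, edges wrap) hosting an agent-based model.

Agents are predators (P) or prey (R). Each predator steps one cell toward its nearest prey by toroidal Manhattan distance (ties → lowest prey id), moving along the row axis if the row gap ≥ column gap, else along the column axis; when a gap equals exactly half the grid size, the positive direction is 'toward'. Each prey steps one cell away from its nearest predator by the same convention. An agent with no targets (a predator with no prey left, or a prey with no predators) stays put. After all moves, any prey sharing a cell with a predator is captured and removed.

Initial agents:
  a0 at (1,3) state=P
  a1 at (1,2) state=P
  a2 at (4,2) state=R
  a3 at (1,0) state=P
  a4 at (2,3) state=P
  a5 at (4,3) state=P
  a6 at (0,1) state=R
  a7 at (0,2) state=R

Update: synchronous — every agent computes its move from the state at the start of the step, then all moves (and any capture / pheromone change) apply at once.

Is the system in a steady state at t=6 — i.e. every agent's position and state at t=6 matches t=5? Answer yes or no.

yes

t=1: a0@(0,3):P a1@(0,2):P a2@(4,1):R a3@(0,0):P a4@(3,3):P a5@(4,2):P a6@(4,1):R
t=2: a0@(0,0):P a1@(4,2):P a3@(4,0):P a4@(3,0):P a5@(4,1):P
t=3: (unchanged — steady state)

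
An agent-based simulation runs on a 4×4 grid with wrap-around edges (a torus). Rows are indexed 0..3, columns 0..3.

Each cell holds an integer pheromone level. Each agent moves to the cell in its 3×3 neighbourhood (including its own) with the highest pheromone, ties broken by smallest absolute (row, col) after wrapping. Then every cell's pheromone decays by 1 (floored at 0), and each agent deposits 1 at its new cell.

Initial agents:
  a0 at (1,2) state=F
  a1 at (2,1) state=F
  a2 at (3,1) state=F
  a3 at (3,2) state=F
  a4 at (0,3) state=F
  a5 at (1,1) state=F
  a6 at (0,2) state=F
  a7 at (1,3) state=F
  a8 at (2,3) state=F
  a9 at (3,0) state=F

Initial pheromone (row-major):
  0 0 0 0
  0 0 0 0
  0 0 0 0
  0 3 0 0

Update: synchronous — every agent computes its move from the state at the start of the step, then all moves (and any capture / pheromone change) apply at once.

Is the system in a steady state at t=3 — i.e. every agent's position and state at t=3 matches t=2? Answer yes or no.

t=1: a0@(0,1) a1@(3,1) a2@(3,1) a3@(3,1) a4@(0,0) a5@(0,0) a6@(3,1) a7@(0,0) a8@(1,0) a9@(3,1) | pheromone: 3 1 0 0 / 1 0 0 0 / 0 0 0 0 / 0 7 0 0
t=2: a0@(3,1) a1@(3,1) a2@(3,1) a3@(3,1) a4@(3,1) a5@(3,1) a6@(3,1) a7@(3,1) a8@(0,0) a9@(3,1) | pheromone: 3 0 0 0 / 0 0 0 0 / 0 0 0 0 / 0 15 0 0
t=3: a0@(3,1) a1@(3,1) a2@(3,1) a3@(3,1) a4@(3,1) a5@(3,1) a6@(3,1) a7@(3,1) a8@(3,1) a9@(3,1) | pheromone: 2 0 0 0 / 0 0 0 0 / 0 0 0 0 / 0 24 0 0

no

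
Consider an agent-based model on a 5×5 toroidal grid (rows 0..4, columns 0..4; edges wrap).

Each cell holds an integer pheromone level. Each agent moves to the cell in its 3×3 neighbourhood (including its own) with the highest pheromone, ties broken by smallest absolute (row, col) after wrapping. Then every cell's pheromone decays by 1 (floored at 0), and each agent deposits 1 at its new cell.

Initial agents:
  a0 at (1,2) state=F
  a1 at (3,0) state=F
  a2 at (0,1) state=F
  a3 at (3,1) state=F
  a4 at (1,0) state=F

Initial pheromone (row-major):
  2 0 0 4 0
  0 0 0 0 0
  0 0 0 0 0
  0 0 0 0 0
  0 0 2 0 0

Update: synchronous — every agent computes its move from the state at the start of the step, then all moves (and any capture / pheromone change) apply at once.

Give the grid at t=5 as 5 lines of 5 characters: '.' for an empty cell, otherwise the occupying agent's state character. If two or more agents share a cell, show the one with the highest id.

F..F.
.....
F....
.....
.....

t=1: a0@(0,3) a1@(2,0) a2@(0,0) a3@(4,2) a4@(0,0) | pheromone: 3 0 0 4 0 / 0 0 0 0 0 / 1 0 0 0 0 / 0 0 0 0 0 / 0 0 2 0 0
t=2: a0@(0,3) a1@(2,0) a2@(0,0) a3@(0,3) a4@(0,0) | pheromone: 4 0 0 5 0 / 0 0 0 0 0 / 1 0 0 0 0 / 0 0 0 0 0 / 0 0 1 0 0
t=3: a0@(0,3) a1@(2,0) a2@(0,0) a3@(0,3) a4@(0,0) | pheromone: 5 0 0 6 0 / 0 0 0 0 0 / 1 0 0 0 0 / 0 0 0 0 0 / 0 0 0 0 0
t=4: a0@(0,3) a1@(2,0) a2@(0,0) a3@(0,3) a4@(0,0) | pheromone: 6 0 0 7 0 / 0 0 0 0 0 / 1 0 0 0 0 / 0 0 0 0 0 / 0 0 0 0 0
t=5: a0@(0,3) a1@(2,0) a2@(0,0) a3@(0,3) a4@(0,0) | pheromone: 7 0 0 8 0 / 0 0 0 0 0 / 1 0 0 0 0 / 0 0 0 0 0 / 0 0 0 0 0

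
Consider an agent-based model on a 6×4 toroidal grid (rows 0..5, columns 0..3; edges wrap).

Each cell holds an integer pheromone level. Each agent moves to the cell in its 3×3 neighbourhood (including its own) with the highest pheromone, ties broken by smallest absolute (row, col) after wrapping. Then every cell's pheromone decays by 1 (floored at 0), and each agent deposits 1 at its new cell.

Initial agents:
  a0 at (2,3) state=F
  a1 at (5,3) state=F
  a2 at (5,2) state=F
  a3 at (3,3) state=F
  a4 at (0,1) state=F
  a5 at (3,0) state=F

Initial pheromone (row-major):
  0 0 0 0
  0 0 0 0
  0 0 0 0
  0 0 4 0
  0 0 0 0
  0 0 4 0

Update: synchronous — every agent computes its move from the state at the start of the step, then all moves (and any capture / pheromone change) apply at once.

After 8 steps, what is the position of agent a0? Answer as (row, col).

(3, 2)

t=1: a0@(3,2) a1@(5,2) a2@(5,2) a3@(3,2) a4@(5,2) a5@(2,0) | pheromone: 0 0 0 0 / 0 0 0 0 / 1 0 0 0 / 0 0 5 0 / 0 0 0 0 / 0 0 6 0
t=2: a0@(3,2) a1@(5,2) a2@(5,2) a3@(3,2) a4@(5,2) a5@(2,0) | pheromone: 0 0 0 0 / 0 0 0 0 / 1 0 0 0 / 0 0 6 0 / 0 0 0 0 / 0 0 8 0
t=3: a0@(3,2) a1@(5,2) a2@(5,2) a3@(3,2) a4@(5,2) a5@(2,0) | pheromone: 0 0 0 0 / 0 0 0 0 / 1 0 0 0 / 0 0 7 0 / 0 0 0 0 / 0 0 10 0
t=4: a0@(3,2) a1@(5,2) a2@(5,2) a3@(3,2) a4@(5,2) a5@(2,0) | pheromone: 0 0 0 0 / 0 0 0 0 / 1 0 0 0 / 0 0 8 0 / 0 0 0 0 / 0 0 12 0
t=5: a0@(3,2) a1@(5,2) a2@(5,2) a3@(3,2) a4@(5,2) a5@(2,0) | pheromone: 0 0 0 0 / 0 0 0 0 / 1 0 0 0 / 0 0 9 0 / 0 0 0 0 / 0 0 14 0
t=6: a0@(3,2) a1@(5,2) a2@(5,2) a3@(3,2) a4@(5,2) a5@(2,0) | pheromone: 0 0 0 0 / 0 0 0 0 / 1 0 0 0 / 0 0 10 0 / 0 0 0 0 / 0 0 16 0
t=7: a0@(3,2) a1@(5,2) a2@(5,2) a3@(3,2) a4@(5,2) a5@(2,0) | pheromone: 0 0 0 0 / 0 0 0 0 / 1 0 0 0 / 0 0 11 0 / 0 0 0 0 / 0 0 18 0
t=8: a0@(3,2) a1@(5,2) a2@(5,2) a3@(3,2) a4@(5,2) a5@(2,0) | pheromone: 0 0 0 0 / 0 0 0 0 / 1 0 0 0 / 0 0 12 0 / 0 0 0 0 / 0 0 20 0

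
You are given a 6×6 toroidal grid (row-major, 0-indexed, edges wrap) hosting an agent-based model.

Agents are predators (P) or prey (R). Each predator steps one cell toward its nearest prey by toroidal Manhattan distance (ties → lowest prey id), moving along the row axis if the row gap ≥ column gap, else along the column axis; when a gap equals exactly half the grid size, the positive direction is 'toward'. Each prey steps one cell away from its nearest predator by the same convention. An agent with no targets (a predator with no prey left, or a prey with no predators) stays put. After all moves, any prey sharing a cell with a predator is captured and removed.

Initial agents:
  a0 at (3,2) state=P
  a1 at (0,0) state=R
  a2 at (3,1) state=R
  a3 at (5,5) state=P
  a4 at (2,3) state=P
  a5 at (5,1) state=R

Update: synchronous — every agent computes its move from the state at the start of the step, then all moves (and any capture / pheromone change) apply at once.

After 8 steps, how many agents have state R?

3

t=1: a0@(3,1):P a1@(1,0):R a2@(3,0):R a3@(0,5):P a4@(2,2):P a5@(5,2):R
t=2: a0@(3,0):P a1@(2,0):R a2@(3,5):R a3@(1,5):P a4@(2,1):P a5@(0,2):R
t=3: a0@(2,0):P a1@(1,0):R a2@(3,4):R a3@(2,5):P a4@(2,0):P a5@(5,2):R
t=4: a0@(1,0):P a1@(0,0):R a2@(4,4):R a3@(1,5):P a4@(1,0):P a5@(4,2):R
t=5: a0@(0,0):P a1@(5,0):R a2@(3,4):R a3@(0,5):P a4@(0,0):P a5@(3,2):R
t=6: a0@(5,0):P a1@(4,0):R a2@(2,4):R a3@(5,5):P a4@(5,0):P a5@(2,2):R
t=7: a0@(4,0):P a1@(3,0):R a2@(1,4):R a3@(4,5):P a4@(4,0):P a5@(1,2):R
t=8: a0@(3,0):P a1@(2,0):R a2@(0,4):R a3@(3,5):P a4@(3,0):P a5@(0,2):R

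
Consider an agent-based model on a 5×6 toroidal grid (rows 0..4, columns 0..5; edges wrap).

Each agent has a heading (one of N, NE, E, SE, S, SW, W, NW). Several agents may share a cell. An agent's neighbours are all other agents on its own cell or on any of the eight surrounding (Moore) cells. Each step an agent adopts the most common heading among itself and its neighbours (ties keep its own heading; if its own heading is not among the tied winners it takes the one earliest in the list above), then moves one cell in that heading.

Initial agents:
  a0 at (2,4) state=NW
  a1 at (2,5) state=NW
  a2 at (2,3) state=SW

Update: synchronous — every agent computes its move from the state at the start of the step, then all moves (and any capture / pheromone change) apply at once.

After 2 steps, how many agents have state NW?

t=1: a0@(1,3):NW a1@(1,4):NW a2@(3,2):SW
t=2: a0@(0,2):NW a1@(0,3):NW a2@(4,1):SW

2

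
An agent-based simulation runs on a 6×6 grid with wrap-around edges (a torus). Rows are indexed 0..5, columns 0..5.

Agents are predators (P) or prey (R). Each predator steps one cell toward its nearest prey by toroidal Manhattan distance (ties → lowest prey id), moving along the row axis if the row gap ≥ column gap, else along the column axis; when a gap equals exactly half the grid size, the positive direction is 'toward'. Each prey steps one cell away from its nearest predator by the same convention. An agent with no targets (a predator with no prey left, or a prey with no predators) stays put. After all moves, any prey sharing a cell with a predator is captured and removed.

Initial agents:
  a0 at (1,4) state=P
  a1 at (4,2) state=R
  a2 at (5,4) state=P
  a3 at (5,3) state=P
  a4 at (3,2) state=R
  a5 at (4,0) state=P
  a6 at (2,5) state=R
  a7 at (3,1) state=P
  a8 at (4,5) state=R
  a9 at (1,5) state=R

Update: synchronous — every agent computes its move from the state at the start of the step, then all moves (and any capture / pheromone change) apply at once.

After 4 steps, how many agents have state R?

t=1: a0@(1,5):P a2@(4,4):P a3@(4,3):P a4@(3,3):R a5@(4,5):P a6@(3,5):R a7@(3,2):P a9@(1,0):R
t=2: a0@(1,0):P a2@(3,4):P a3@(3,3):P a4@(2,3):R a5@(3,5):P a6@(2,5):R a7@(3,3):P a9@(1,1):R
t=3: a0@(1,1):P a2@(2,4):P a3@(2,3):P a4@(1,3):R a5@(2,5):P a6@(1,5):R a7@(2,3):P a9@(1,2):R
t=4: a0@(1,2):P a2@(1,4):P a3@(1,3):P a4@(0,3):R a5@(1,5):P a6@(0,5):R a7@(1,3):P

2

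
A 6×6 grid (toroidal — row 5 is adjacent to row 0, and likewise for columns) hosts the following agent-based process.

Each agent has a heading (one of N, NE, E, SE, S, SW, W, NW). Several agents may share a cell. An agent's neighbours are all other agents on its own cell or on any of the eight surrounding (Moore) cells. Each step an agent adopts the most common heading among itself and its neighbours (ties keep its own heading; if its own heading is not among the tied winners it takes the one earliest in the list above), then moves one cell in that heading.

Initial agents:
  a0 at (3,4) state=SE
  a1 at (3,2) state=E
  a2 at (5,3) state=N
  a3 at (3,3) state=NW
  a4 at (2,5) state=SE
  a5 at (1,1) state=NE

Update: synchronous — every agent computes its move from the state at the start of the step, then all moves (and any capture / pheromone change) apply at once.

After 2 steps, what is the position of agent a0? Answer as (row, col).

t=1: a0@(4,5):SE a1@(3,3):E a2@(4,3):N a3@(2,2):NW a4@(3,0):SE a5@(0,2):NE
t=2: a0@(5,0):SE a1@(3,4):E a2@(3,3):N a3@(1,1):NW a4@(4,1):SE a5@(5,3):NE

(5, 0)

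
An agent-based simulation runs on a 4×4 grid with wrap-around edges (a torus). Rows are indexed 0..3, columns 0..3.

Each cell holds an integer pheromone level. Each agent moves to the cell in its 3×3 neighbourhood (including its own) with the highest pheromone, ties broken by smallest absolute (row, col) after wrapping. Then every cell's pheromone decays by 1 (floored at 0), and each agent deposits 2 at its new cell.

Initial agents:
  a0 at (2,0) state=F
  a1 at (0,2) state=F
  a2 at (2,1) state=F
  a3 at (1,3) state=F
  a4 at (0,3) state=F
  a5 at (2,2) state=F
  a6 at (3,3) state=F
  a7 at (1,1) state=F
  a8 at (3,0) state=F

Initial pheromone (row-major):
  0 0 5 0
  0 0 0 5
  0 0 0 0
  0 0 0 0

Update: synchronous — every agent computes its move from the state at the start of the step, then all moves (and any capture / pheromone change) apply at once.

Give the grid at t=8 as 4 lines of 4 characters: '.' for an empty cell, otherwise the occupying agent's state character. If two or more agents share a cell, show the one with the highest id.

..F.
....
....
....

t=1: a0@(1,3) a1@(0,2) a2@(1,0) a3@(0,2) a4@(0,2) a5@(1,3) a6@(0,2) a7@(0,2) a8@(0,0) | pheromone: 2 0 14 0 / 2 0 0 8 / 0 0 0 0 / 0 0 0 0
t=2: a0@(0,2) a1@(0,2) a2@(1,3) a3@(0,2) a4@(0,2) a5@(0,2) a6@(0,2) a7@(0,2) a8@(1,3) | pheromone: 1 0 27 0 / 1 0 0 11 / 0 0 0 0 / 0 0 0 0
t=3: a0@(0,2) a1@(0,2) a2@(0,2) a3@(0,2) a4@(0,2) a5@(0,2) a6@(0,2) a7@(0,2) a8@(0,2) | pheromone: 0 0 44 0 / 0 0 0 10 / 0 0 0 0 / 0 0 0 0
t=4: a0@(0,2) a1@(0,2) a2@(0,2) a3@(0,2) a4@(0,2) a5@(0,2) a6@(0,2) a7@(0,2) a8@(0,2) | pheromone: 0 0 61 0 / 0 0 0 9 / 0 0 0 0 / 0 0 0 0
t=5: a0@(0,2) a1@(0,2) a2@(0,2) a3@(0,2) a4@(0,2) a5@(0,2) a6@(0,2) a7@(0,2) a8@(0,2) | pheromone: 0 0 78 0 / 0 0 0 8 / 0 0 0 0 / 0 0 0 0
t=6: a0@(0,2) a1@(0,2) a2@(0,2) a3@(0,2) a4@(0,2) a5@(0,2) a6@(0,2) a7@(0,2) a8@(0,2) | pheromone: 0 0 95 0 / 0 0 0 7 / 0 0 0 0 / 0 0 0 0
t=7: a0@(0,2) a1@(0,2) a2@(0,2) a3@(0,2) a4@(0,2) a5@(0,2) a6@(0,2) a7@(0,2) a8@(0,2) | pheromone: 0 0 112 0 / 0 0 0 6 / 0 0 0 0 / 0 0 0 0
t=8: a0@(0,2) a1@(0,2) a2@(0,2) a3@(0,2) a4@(0,2) a5@(0,2) a6@(0,2) a7@(0,2) a8@(0,2) | pheromone: 0 0 129 0 / 0 0 0 5 / 0 0 0 0 / 0 0 0 0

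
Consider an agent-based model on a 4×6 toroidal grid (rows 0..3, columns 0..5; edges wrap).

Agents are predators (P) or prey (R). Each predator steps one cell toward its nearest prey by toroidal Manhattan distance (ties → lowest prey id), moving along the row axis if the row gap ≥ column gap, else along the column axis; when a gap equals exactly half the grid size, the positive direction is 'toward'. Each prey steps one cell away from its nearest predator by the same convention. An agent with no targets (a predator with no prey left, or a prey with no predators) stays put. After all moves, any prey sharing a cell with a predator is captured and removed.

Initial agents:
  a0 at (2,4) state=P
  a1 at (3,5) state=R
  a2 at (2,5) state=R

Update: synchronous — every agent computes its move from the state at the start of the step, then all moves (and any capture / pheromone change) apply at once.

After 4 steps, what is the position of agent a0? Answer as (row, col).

(2, 2)

t=1: a0@(2,5):P a1@(0,5):R a2@(2,0):R
t=2: a0@(2,0):P a1@(3,5):R a2@(2,1):R
t=3: a0@(2,1):P a1@(0,5):R a2@(2,2):R
t=4: a0@(2,2):P a1@(3,5):R a2@(2,3):R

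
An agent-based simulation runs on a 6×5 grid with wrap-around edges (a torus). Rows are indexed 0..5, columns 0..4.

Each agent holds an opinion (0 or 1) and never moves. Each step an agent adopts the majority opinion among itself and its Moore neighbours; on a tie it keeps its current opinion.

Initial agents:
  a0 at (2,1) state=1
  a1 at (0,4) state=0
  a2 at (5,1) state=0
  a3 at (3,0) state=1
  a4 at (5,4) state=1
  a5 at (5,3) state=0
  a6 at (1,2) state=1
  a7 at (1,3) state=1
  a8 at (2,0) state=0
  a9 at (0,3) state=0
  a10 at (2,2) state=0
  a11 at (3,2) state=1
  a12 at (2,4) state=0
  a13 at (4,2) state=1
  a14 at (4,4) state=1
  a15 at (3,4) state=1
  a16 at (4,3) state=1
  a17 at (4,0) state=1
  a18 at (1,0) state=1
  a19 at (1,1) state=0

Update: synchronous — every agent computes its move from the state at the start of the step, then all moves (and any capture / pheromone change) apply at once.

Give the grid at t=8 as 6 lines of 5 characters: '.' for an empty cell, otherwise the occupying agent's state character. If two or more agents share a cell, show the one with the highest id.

...00
1110.
111.1
1.1.1
1.111
.1.11

t=1: a0@(2,1):1 a1@(0,4):0 a2@(5,1):1 a3@(3,0):1 a4@(5,4):1 a5@(5,3):1 a6@(1,2):1 a7@(1,3):0 a8@(2,0):1 a9@(0,3):0 a10@(2,2):1 a11@(3,2):1 a12@(2,4):1 a13@(4,2):1 a14@(4,4):1 a15@(3,4):1 a16@(4,3):1 a17@(4,0):1 a18@(1,0):0 a19@(1,1):0
t=2: a0@(2,1):1 a1@(0,4):0 a2@(5,1):1 a3@(3,0):1 a4@(5,4):1 a5@(5,3):1 a6@(1,2):1 a7@(1,3):0 a8@(2,0):1 a9@(0,3):0 a10@(2,2):1 a11@(3,2):1 a12@(2,4):1 a13@(4,2):1 a14@(4,4):1 a15@(3,4):1 a16@(4,3):1 a17@(4,0):1 a18@(1,0):0 a19@(1,1):1
t=3: a0@(2,1):1 a1@(0,4):0 a2@(5,1):1 a3@(3,0):1 a4@(5,4):1 a5@(5,3):1 a6@(1,2):1 a7@(1,3):0 a8@(2,0):1 a9@(0,3):0 a10@(2,2):1 a11@(3,2):1 a12@(2,4):1 a13@(4,2):1 a14@(4,4):1 a15@(3,4):1 a16@(4,3):1 a17@(4,0):1 a18@(1,0):1 a19@(1,1):1
t=4: (unchanged — steady state)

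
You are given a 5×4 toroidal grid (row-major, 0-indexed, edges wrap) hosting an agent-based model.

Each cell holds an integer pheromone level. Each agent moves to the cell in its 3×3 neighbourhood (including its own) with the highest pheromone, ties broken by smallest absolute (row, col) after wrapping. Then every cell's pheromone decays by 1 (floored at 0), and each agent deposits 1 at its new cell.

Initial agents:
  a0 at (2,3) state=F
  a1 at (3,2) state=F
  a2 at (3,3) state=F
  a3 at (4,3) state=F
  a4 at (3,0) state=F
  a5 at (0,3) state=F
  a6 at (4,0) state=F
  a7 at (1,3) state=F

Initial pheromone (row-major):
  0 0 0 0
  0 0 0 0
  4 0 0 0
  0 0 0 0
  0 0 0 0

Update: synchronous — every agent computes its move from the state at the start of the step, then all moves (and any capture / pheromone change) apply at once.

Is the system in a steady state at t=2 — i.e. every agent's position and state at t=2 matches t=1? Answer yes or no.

no

t=1: a0@(2,0) a1@(2,1) a2@(2,0) a3@(0,0) a4@(2,0) a5@(0,0) a6@(0,0) a7@(2,0) | pheromone: 3 0 0 0 / 0 0 0 0 / 7 1 0 0 / 0 0 0 0 / 0 0 0 0
t=2: a0@(2,0) a1@(2,0) a2@(2,0) a3@(0,0) a4@(2,0) a5@(0,0) a6@(0,0) a7@(2,0) | pheromone: 5 0 0 0 / 0 0 0 0 / 11 0 0 0 / 0 0 0 0 / 0 0 0 0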